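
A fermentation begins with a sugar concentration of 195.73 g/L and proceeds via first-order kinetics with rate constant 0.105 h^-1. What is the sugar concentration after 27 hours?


S = S0 * exp(-k * t)
S = 195.73 * exp(-0.105 * 27)
S = 11.4930 g/L

11.4930 g/L


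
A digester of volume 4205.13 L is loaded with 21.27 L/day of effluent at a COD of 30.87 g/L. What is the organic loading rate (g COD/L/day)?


OLR = Q * S / V
= 21.27 * 30.87 / 4205.13
= 0.1561 g/L/day

0.1561 g/L/day


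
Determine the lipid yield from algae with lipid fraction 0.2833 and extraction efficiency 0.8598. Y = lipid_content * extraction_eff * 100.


Y = lipid_content * extraction_eff * 100
= 0.2833 * 0.8598 * 100
= 24.3581%

24.3581%


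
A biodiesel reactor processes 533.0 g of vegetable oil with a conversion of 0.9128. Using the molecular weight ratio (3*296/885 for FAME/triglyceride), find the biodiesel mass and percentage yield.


m_FAME = oil * conv * (3 * 296 / 885) = oil * conv * (888/885)
= 533.0 * 0.9128 * 888 / 885
= 488.1716 g
Y = m_FAME / oil * 100 = conv * (888/885) * 100
= 0.9128 * 888 / 885 * 100
= 91.59%

488.1716 g FAME; Y = 91.59%


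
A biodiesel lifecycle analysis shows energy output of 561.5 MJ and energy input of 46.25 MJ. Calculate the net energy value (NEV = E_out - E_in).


NEV = E_out - E_in
= 561.5 - 46.25
= 515.2500 MJ

515.2500 MJ


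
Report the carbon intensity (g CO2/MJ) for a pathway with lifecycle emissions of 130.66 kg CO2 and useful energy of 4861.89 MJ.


CI = CO2 * 1000 / E
= 130.66 * 1000 / 4861.89
= 26.8743 g CO2/MJ

26.8743 g CO2/MJ


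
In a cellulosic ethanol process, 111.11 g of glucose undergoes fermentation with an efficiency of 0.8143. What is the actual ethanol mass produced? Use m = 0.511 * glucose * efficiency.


Actual ethanol: m = 0.511 * 111.11 * 0.8143
m = 46.2337 g

46.2337 g


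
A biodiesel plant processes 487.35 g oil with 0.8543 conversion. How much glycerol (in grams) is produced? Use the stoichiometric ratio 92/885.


glycerol = oil * conv * (92/885)
= 487.35 * 0.8543 * 92 / 885
= 43.2809 g

43.2809 g


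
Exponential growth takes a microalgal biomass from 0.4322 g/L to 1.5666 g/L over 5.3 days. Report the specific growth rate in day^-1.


mu = ln(X2/X1) / dt
= ln(1.5666/0.4322) / 5.3
= 0.2430 per day

0.2430 per day


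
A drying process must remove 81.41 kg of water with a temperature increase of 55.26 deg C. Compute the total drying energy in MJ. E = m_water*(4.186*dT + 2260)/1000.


E = m_water * (4.186 * dT + 2260) / 1000
= 81.41 * (4.186 * 55.26 + 2260) / 1000
= 202.8182 MJ

202.8182 MJ


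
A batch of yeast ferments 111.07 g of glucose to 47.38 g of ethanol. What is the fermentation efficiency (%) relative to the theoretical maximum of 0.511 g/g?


Fermentation efficiency = (actual / (0.511 * glucose)) * 100
= (47.38 / (0.511 * 111.07)) * 100
= 83.4790%

83.4790%


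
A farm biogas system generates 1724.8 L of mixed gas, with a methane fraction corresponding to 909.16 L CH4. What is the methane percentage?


CH4% = V_CH4 / V_total * 100
= 909.16 / 1724.8 * 100
= 52.7110%

52.7110%


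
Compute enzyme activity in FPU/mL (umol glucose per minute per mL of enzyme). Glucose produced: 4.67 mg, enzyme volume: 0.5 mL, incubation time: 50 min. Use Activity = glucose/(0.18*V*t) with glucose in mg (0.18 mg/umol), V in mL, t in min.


Activity = glucose_mg / (0.18 mg/umol * V_mL * t_min)
= 4.67 / (0.18 * 0.5 * 50)
= 1.0378 FPU/mL

1.0378 FPU/mL


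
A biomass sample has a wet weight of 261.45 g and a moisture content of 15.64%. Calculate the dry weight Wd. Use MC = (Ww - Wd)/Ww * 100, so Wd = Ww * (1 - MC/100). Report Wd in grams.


Wd = Ww * (1 - MC/100)
= 261.45 * (1 - 15.64/100)
= 220.5592 g

220.5592 g


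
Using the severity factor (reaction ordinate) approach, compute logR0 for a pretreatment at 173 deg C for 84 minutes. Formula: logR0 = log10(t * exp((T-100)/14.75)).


logR0 = log10(t * exp((T - 100) / 14.75))
= log10(84 * exp((173 - 100) / 14.75))
= 4.0737

4.0737


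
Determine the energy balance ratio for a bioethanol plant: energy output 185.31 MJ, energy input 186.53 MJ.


EROI = E_out / E_in
= 185.31 / 186.53
= 0.9935

0.9935


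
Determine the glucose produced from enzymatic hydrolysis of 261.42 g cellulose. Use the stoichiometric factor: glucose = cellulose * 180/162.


glucose = cellulose * 180/162
= 261.42 * 180/162
= 290.4667 g

290.4667 g


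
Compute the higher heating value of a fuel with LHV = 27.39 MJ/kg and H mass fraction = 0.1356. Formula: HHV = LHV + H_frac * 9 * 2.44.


HHV = LHV + H_frac * 9 * 2.44
= 27.39 + 0.1356 * 9 * 2.44
= 30.3678 MJ/kg

30.3678 MJ/kg


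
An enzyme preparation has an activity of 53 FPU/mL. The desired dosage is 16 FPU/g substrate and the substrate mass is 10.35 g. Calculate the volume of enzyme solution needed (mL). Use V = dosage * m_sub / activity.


V = dosage * m_sub / activity
V = 16 * 10.35 / 53
V = 3.1245 mL

3.1245 mL


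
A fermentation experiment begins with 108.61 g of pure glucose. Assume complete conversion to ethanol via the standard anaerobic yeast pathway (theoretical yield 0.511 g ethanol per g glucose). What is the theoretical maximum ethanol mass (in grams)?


Theoretical ethanol yield: m_EtOH = 0.511 * m_glucose
m_EtOH = 0.511 * 108.61 = 55.4997 g

55.4997 g


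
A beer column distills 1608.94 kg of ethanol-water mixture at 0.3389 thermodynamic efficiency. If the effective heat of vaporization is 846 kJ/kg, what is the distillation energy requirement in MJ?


E = m * 846 / (eta * 1000)
= 1608.94 * 846 / (0.3389 * 1000)
= 4016.4156 MJ

4016.4156 MJ


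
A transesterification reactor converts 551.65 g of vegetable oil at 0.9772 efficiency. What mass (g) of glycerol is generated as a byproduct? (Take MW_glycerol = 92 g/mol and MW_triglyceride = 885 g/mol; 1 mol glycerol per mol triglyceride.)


glycerol = oil * conv * (92/885)
= 551.65 * 0.9772 * 92 / 885
= 56.0392 g

56.0392 g


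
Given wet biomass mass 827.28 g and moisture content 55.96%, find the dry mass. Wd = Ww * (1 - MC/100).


Wd = Ww * (1 - MC/100)
= 827.28 * (1 - 55.96/100)
= 364.3341 g

364.3341 g


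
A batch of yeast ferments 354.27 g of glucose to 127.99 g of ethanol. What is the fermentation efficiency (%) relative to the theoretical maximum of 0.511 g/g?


Fermentation efficiency = (actual / (0.511 * glucose)) * 100
= (127.99 / (0.511 * 354.27)) * 100
= 70.7002%

70.7002%


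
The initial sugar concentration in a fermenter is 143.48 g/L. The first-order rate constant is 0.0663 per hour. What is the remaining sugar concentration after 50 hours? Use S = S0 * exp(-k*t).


S = S0 * exp(-k * t)
S = 143.48 * exp(-0.0663 * 50)
S = 5.2132 g/L

5.2132 g/L


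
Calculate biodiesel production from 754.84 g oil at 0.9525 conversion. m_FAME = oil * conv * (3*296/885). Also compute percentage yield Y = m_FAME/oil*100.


m_FAME = oil * conv * (3 * 296 / 885) = oil * conv * (888/885)
= 754.84 * 0.9525 * 888 / 885
= 721.4223 g
Y = m_FAME / oil * 100 = conv * (888/885) * 100
= 0.9525 * 888 / 885 * 100
= 95.57%

721.4223 g FAME; Y = 95.57%


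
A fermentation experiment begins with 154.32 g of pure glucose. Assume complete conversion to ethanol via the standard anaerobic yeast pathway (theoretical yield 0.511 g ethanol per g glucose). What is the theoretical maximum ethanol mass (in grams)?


Theoretical ethanol yield: m_EtOH = 0.511 * m_glucose
m_EtOH = 0.511 * 154.32 = 78.8575 g

78.8575 g


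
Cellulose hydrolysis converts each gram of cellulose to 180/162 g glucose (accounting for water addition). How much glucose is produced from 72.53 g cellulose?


glucose = cellulose * 180/162
= 72.53 * 180/162
= 80.5889 g

80.5889 g


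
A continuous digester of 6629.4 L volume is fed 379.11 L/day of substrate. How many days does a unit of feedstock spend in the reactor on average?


HRT = V / Q
= 6629.4 / 379.11
= 17.4867 days

17.4867 days


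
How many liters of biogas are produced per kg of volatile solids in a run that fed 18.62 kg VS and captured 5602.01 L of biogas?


Y = V / VS
= 5602.01 / 18.62
= 300.8598 L/kg VS

300.8598 L/kg VS


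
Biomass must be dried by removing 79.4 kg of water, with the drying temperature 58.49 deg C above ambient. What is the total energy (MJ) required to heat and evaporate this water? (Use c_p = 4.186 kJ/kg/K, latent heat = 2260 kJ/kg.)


E = m_water * (4.186 * dT + 2260) / 1000
= 79.4 * (4.186 * 58.49 + 2260) / 1000
= 198.8842 MJ

198.8842 MJ


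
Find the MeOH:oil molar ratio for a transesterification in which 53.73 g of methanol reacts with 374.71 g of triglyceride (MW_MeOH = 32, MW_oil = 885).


Molar ratio = n_MeOH / n_oil = (MeOH/32) / (oil/885) = (MeOH * 885) / (32 * oil)
= (53.73 * 885) / (32 * 374.71)
= 3.9657

3.9657


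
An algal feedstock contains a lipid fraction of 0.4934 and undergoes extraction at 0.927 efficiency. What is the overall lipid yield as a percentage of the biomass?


Y = lipid_content * extraction_eff * 100
= 0.4934 * 0.927 * 100
= 45.7382%

45.7382%


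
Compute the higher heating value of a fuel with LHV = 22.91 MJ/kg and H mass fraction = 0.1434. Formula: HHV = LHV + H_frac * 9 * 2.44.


HHV = LHV + H_frac * 9 * 2.44
= 22.91 + 0.1434 * 9 * 2.44
= 26.0591 MJ/kg

26.0591 MJ/kg


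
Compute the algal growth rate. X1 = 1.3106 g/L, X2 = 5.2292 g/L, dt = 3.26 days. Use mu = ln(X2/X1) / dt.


mu = ln(X2/X1) / dt
= ln(5.2292/1.3106) / 3.26
= 0.4245 per day

0.4245 per day


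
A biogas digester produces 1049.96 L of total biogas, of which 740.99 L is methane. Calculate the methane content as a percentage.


CH4% = V_CH4 / V_total * 100
= 740.99 / 1049.96 * 100
= 70.5732%

70.5732%


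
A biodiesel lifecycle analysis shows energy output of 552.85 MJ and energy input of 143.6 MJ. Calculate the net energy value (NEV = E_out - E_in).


NEV = E_out - E_in
= 552.85 - 143.6
= 409.2500 MJ

409.2500 MJ


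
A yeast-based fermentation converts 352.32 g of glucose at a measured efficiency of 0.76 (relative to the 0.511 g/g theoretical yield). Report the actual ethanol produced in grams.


Actual ethanol: m = 0.511 * 352.32 * 0.76
m = 136.8270 g

136.8270 g


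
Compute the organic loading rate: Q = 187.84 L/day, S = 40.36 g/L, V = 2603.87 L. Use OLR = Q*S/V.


OLR = Q * S / V
= 187.84 * 40.36 / 2603.87
= 2.9115 g/L/day

2.9115 g/L/day


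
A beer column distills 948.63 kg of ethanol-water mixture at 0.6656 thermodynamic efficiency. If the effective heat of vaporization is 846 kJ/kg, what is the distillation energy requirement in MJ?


E = m * 846 / (eta * 1000)
= 948.63 * 846 / (0.6656 * 1000)
= 1205.7407 MJ

1205.7407 MJ


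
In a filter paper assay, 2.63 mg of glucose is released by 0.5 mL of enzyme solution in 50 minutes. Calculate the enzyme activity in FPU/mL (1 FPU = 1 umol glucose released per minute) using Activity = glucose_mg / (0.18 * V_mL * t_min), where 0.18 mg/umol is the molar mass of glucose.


Activity = glucose_mg / (0.18 mg/umol * V_mL * t_min)
= 2.63 / (0.18 * 0.5 * 50)
= 0.5844 FPU/mL

0.5844 FPU/mL


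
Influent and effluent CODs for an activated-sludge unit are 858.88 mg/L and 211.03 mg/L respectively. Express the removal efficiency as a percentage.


eta = (COD_in - COD_out) / COD_in * 100
= (858.88 - 211.03) / 858.88 * 100
= 75.4296%

75.4296%


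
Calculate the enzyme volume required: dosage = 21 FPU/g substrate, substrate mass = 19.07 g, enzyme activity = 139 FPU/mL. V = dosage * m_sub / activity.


V = dosage * m_sub / activity
V = 21 * 19.07 / 139
V = 2.8811 mL

2.8811 mL


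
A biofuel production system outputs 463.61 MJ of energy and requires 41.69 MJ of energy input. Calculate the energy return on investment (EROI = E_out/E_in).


EROI = E_out / E_in
= 463.61 / 41.69
= 11.1204

11.1204


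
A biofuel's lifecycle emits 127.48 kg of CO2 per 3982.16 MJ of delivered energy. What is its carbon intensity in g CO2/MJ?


CI = CO2 * 1000 / E
= 127.48 * 1000 / 3982.16
= 32.0128 g CO2/MJ

32.0128 g CO2/MJ


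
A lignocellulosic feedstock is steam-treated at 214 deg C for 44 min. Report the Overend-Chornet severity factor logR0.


logR0 = log10(t * exp((T - 100) / 14.75))
= log10(44 * exp((214 - 100) / 14.75))
= 5.0000

5.0000


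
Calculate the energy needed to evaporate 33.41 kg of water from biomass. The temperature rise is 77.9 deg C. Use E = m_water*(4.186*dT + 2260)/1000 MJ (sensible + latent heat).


E = m_water * (4.186 * dT + 2260) / 1000
= 33.41 * (4.186 * 77.9 + 2260) / 1000
= 86.4012 MJ

86.4012 MJ


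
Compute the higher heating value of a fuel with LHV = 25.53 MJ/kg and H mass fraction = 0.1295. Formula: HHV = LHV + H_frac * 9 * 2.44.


HHV = LHV + H_frac * 9 * 2.44
= 25.53 + 0.1295 * 9 * 2.44
= 28.3738 MJ/kg

28.3738 MJ/kg


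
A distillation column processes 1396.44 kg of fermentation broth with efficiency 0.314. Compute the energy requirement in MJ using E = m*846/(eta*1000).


E = m * 846 / (eta * 1000)
= 1396.44 * 846 / (0.314 * 1000)
= 3762.3829 MJ

3762.3829 MJ


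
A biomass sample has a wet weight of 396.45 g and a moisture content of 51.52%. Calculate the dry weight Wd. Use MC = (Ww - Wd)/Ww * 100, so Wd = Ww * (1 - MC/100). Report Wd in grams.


Wd = Ww * (1 - MC/100)
= 396.45 * (1 - 51.52/100)
= 192.1990 g

192.1990 g


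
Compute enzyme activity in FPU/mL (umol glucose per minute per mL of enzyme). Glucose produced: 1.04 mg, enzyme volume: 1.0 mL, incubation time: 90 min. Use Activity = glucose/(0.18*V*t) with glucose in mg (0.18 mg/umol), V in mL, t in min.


Activity = glucose_mg / (0.18 mg/umol * V_mL * t_min)
= 1.04 / (0.18 * 1.0 * 90)
= 0.0642 FPU/mL

0.0642 FPU/mL


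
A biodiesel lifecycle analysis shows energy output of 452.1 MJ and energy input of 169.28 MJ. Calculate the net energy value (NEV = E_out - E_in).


NEV = E_out - E_in
= 452.1 - 169.28
= 282.8200 MJ

282.8200 MJ


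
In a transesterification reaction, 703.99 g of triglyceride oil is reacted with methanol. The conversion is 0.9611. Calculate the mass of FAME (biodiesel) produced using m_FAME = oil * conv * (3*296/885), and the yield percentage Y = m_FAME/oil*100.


m_FAME = oil * conv * (3 * 296 / 885) = oil * conv * (888/885)
= 703.99 * 0.9611 * 888 / 885
= 678.8984 g
Y = m_FAME / oil * 100 = conv * (888/885) * 100
= 0.9611 * 888 / 885 * 100
= 96.44%

678.8984 g FAME; Y = 96.44%


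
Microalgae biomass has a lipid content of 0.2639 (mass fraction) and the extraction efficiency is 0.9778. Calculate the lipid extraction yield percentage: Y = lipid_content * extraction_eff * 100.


Y = lipid_content * extraction_eff * 100
= 0.2639 * 0.9778 * 100
= 25.8041%

25.8041%


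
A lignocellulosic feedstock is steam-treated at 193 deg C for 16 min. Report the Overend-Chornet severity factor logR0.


logR0 = log10(t * exp((T - 100) / 14.75))
= log10(16 * exp((193 - 100) / 14.75))
= 3.9424

3.9424


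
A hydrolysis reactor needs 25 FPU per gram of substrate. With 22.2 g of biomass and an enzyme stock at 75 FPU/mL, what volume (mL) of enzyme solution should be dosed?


V = dosage * m_sub / activity
V = 25 * 22.2 / 75
V = 7.4000 mL

7.4000 mL


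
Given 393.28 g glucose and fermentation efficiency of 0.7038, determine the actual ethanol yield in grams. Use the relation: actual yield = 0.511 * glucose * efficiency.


Actual ethanol: m = 0.511 * 393.28 * 0.7038
m = 141.4399 g

141.4399 g


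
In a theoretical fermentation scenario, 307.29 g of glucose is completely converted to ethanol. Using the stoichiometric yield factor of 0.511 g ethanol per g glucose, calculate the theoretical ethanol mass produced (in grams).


Theoretical ethanol yield: m_EtOH = 0.511 * m_glucose
m_EtOH = 0.511 * 307.29 = 157.0252 g

157.0252 g


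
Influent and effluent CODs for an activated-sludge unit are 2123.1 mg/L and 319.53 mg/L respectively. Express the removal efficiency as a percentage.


eta = (COD_in - COD_out) / COD_in * 100
= (2123.1 - 319.53) / 2123.1 * 100
= 84.9498%

84.9498%


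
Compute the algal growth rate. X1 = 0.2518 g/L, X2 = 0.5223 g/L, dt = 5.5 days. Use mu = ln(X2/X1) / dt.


mu = ln(X2/X1) / dt
= ln(0.5223/0.2518) / 5.5
= 0.1327 per day

0.1327 per day


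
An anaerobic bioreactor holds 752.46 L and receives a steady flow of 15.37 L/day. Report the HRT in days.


HRT = V / Q
= 752.46 / 15.37
= 48.9564 days

48.9564 days


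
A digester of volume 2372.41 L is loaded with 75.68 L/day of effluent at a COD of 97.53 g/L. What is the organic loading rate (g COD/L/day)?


OLR = Q * S / V
= 75.68 * 97.53 / 2372.41
= 3.1112 g/L/day

3.1112 g/L/day


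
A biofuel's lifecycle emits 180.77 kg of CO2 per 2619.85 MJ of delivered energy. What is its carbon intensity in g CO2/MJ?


CI = CO2 * 1000 / E
= 180.77 * 1000 / 2619.85
= 69.0001 g CO2/MJ

69.0001 g CO2/MJ


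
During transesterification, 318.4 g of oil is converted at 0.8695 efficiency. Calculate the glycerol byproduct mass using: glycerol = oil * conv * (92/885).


glycerol = oil * conv * (92/885)
= 318.4 * 0.8695 * 92 / 885
= 28.7798 g

28.7798 g


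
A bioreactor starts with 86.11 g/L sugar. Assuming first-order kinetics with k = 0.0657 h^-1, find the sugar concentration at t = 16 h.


S = S0 * exp(-k * t)
S = 86.11 * exp(-0.0657 * 16)
S = 30.0970 g/L

30.0970 g/L


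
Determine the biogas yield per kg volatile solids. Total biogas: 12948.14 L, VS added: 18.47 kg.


Y = V / VS
= 12948.14 / 18.47
= 701.0363 L/kg VS

701.0363 L/kg VS


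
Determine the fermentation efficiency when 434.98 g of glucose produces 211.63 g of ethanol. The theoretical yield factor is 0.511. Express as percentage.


Fermentation efficiency = (actual / (0.511 * glucose)) * 100
= (211.63 / (0.511 * 434.98)) * 100
= 95.2110%

95.2110%


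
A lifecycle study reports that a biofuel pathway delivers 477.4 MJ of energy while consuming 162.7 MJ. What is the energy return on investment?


EROI = E_out / E_in
= 477.4 / 162.7
= 2.9342

2.9342


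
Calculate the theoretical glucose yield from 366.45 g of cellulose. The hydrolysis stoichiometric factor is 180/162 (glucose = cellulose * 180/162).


glucose = cellulose * 180/162
= 366.45 * 180/162
= 407.1667 g

407.1667 g


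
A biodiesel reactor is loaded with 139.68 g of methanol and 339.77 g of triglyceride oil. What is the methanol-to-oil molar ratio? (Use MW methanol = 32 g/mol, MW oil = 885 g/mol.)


Molar ratio = n_MeOH / n_oil = (MeOH/32) / (oil/885) = (MeOH * 885) / (32 * oil)
= (139.68 * 885) / (32 * 339.77)
= 11.3695

11.3695


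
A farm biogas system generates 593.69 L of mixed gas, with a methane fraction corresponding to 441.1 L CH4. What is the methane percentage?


CH4% = V_CH4 / V_total * 100
= 441.1 / 593.69 * 100
= 74.2980%

74.2980%


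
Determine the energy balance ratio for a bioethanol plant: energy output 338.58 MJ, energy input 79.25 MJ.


EROI = E_out / E_in
= 338.58 / 79.25
= 4.2723

4.2723


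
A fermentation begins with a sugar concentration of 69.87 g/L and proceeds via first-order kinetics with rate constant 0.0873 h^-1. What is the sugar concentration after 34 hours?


S = S0 * exp(-k * t)
S = 69.87 * exp(-0.0873 * 34)
S = 3.5910 g/L

3.5910 g/L


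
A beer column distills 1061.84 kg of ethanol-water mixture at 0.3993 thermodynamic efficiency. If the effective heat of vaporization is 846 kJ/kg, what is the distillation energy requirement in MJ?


E = m * 846 / (eta * 1000)
= 1061.84 * 846 / (0.3993 * 1000)
= 2249.7286 MJ

2249.7286 MJ


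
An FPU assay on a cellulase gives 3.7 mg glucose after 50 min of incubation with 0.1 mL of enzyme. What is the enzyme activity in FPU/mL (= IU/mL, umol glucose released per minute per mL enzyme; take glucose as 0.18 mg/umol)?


Activity = glucose_mg / (0.18 mg/umol * V_mL * t_min)
= 3.7 / (0.18 * 0.1 * 50)
= 4.1111 FPU/mL

4.1111 FPU/mL


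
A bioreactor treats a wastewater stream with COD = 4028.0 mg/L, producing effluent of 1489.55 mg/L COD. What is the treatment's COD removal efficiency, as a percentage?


eta = (COD_in - COD_out) / COD_in * 100
= (4028.0 - 1489.55) / 4028.0 * 100
= 63.0201%

63.0201%


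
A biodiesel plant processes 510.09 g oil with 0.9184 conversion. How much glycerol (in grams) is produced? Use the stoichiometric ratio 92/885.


glycerol = oil * conv * (92/885)
= 510.09 * 0.9184 * 92 / 885
= 48.6994 g

48.6994 g


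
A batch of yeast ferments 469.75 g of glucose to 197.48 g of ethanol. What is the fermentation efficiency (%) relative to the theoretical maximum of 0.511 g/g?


Fermentation efficiency = (actual / (0.511 * glucose)) * 100
= (197.48 / (0.511 * 469.75)) * 100
= 82.2689%

82.2689%


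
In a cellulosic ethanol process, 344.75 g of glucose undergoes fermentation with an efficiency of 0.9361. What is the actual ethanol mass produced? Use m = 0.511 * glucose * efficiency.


Actual ethanol: m = 0.511 * 344.75 * 0.9361
m = 164.9102 g

164.9102 g


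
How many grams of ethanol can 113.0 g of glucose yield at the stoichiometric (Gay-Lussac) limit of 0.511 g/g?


Theoretical ethanol yield: m_EtOH = 0.511 * m_glucose
m_EtOH = 0.511 * 113.0 = 57.7430 g

57.7430 g


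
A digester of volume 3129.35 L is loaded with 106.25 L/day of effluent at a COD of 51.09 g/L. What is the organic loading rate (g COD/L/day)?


OLR = Q * S / V
= 106.25 * 51.09 / 3129.35
= 1.7346 g/L/day

1.7346 g/L/day


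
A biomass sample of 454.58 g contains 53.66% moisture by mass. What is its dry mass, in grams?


Wd = Ww * (1 - MC/100)
= 454.58 * (1 - 53.66/100)
= 210.6524 g

210.6524 g


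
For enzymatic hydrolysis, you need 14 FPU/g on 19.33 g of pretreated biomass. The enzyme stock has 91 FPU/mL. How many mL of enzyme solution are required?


V = dosage * m_sub / activity
V = 14 * 19.33 / 91
V = 2.9738 mL

2.9738 mL


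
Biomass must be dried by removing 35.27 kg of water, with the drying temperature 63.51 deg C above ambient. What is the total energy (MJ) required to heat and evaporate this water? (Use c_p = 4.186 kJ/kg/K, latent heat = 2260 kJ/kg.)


E = m_water * (4.186 * dT + 2260) / 1000
= 35.27 * (4.186 * 63.51 + 2260) / 1000
= 89.0868 MJ

89.0868 MJ


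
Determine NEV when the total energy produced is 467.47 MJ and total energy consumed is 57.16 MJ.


NEV = E_out - E_in
= 467.47 - 57.16
= 410.3100 MJ

410.3100 MJ


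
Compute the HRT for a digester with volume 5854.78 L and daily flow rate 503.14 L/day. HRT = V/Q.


HRT = V / Q
= 5854.78 / 503.14
= 11.6365 days

11.6365 days


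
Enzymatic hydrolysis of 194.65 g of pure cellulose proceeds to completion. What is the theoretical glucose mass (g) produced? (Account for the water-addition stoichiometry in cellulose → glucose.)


glucose = cellulose * 180/162
= 194.65 * 180/162
= 216.2778 g

216.2778 g


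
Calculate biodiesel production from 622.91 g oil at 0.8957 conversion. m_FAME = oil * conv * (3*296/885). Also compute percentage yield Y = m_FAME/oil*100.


m_FAME = oil * conv * (3 * 296 / 885) = oil * conv * (888/885)
= 622.91 * 0.8957 * 888 / 885
= 559.8318 g
Y = m_FAME / oil * 100 = conv * (888/885) * 100
= 0.8957 * 888 / 885 * 100
= 89.87%

559.8318 g FAME; Y = 89.87%


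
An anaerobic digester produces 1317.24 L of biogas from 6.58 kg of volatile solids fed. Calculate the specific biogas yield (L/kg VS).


Y = V / VS
= 1317.24 / 6.58
= 200.1884 L/kg VS

200.1884 L/kg VS


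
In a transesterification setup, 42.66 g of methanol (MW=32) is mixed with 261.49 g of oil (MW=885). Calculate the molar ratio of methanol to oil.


Molar ratio = n_MeOH / n_oil = (MeOH/32) / (oil/885) = (MeOH * 885) / (32 * oil)
= (42.66 * 885) / (32 * 261.49)
= 4.5119

4.5119


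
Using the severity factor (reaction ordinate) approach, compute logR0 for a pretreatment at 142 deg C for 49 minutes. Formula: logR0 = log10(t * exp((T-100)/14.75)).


logR0 = log10(t * exp((T - 100) / 14.75))
= log10(49 * exp((142 - 100) / 14.75))
= 2.9268

2.9268


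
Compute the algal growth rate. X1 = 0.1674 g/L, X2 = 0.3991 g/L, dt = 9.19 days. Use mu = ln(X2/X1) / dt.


mu = ln(X2/X1) / dt
= ln(0.3991/0.1674) / 9.19
= 0.0945 per day

0.0945 per day


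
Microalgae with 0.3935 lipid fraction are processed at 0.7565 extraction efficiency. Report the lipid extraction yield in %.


Y = lipid_content * extraction_eff * 100
= 0.3935 * 0.7565 * 100
= 29.7683%

29.7683%


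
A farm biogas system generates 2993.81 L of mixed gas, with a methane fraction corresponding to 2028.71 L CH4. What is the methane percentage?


CH4% = V_CH4 / V_total * 100
= 2028.71 / 2993.81 * 100
= 67.7635%

67.7635%


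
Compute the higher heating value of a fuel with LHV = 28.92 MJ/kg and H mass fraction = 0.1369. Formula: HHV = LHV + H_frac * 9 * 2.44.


HHV = LHV + H_frac * 9 * 2.44
= 28.92 + 0.1369 * 9 * 2.44
= 31.9263 MJ/kg

31.9263 MJ/kg


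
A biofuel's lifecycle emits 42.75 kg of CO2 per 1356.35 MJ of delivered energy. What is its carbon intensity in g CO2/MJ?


CI = CO2 * 1000 / E
= 42.75 * 1000 / 1356.35
= 31.5184 g CO2/MJ

31.5184 g CO2/MJ


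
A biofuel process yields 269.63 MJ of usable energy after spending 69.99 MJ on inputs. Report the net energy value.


NEV = E_out - E_in
= 269.63 - 69.99
= 199.6400 MJ

199.6400 MJ


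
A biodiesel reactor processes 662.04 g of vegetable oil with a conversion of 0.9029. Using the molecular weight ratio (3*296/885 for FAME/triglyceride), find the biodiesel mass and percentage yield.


m_FAME = oil * conv * (3 * 296 / 885) = oil * conv * (888/885)
= 662.04 * 0.9029 * 888 / 885
= 599.7822 g
Y = m_FAME / oil * 100 = conv * (888/885) * 100
= 0.9029 * 888 / 885 * 100
= 90.60%

599.7822 g FAME; Y = 90.60%


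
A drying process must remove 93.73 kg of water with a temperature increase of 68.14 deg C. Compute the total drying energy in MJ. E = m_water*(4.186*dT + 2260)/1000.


E = m_water * (4.186 * dT + 2260) / 1000
= 93.73 * (4.186 * 68.14 + 2260) / 1000
= 238.5648 MJ

238.5648 MJ


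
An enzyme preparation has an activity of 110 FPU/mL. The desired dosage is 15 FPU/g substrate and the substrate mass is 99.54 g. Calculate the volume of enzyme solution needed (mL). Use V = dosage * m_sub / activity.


V = dosage * m_sub / activity
V = 15 * 99.54 / 110
V = 13.5736 mL

13.5736 mL


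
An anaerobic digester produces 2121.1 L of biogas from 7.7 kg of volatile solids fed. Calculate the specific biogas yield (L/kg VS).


Y = V / VS
= 2121.1 / 7.7
= 275.4675 L/kg VS

275.4675 L/kg VS


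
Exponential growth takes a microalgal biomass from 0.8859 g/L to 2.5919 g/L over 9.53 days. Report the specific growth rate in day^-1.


mu = ln(X2/X1) / dt
= ln(2.5919/0.8859) / 9.53
= 0.1126 per day

0.1126 per day


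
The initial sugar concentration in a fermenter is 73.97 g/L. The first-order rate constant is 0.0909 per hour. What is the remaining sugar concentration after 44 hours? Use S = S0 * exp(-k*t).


S = S0 * exp(-k * t)
S = 73.97 * exp(-0.0909 * 44)
S = 1.3553 g/L

1.3553 g/L


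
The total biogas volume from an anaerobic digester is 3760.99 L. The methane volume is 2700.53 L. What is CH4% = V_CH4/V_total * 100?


CH4% = V_CH4 / V_total * 100
= 2700.53 / 3760.99 * 100
= 71.8037%

71.8037%


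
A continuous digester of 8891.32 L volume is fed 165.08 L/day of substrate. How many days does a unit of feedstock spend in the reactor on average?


HRT = V / Q
= 8891.32 / 165.08
= 53.8607 days

53.8607 days


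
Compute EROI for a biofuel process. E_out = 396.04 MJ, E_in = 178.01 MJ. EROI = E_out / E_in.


EROI = E_out / E_in
= 396.04 / 178.01
= 2.2248

2.2248


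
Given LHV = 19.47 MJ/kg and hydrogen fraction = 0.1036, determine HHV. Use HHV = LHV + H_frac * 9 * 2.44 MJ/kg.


HHV = LHV + H_frac * 9 * 2.44
= 19.47 + 0.1036 * 9 * 2.44
= 21.7451 MJ/kg

21.7451 MJ/kg


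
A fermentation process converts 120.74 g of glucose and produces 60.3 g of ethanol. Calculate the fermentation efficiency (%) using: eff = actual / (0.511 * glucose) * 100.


Fermentation efficiency = (actual / (0.511 * glucose)) * 100
= (60.3 / (0.511 * 120.74)) * 100
= 97.7339%

97.7339%


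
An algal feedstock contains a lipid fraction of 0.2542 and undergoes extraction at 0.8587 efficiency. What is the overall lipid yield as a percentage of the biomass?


Y = lipid_content * extraction_eff * 100
= 0.2542 * 0.8587 * 100
= 21.8282%

21.8282%


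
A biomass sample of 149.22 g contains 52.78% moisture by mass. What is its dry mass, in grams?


Wd = Ww * (1 - MC/100)
= 149.22 * (1 - 52.78/100)
= 70.4617 g

70.4617 g


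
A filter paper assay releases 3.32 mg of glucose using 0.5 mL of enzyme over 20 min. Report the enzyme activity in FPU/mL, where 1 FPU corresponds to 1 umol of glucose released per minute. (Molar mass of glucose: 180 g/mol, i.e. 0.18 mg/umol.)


Activity = glucose_mg / (0.18 mg/umol * V_mL * t_min)
= 3.32 / (0.18 * 0.5 * 20)
= 1.8444 FPU/mL

1.8444 FPU/mL


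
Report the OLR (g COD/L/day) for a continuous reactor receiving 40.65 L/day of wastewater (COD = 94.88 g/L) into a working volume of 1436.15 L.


OLR = Q * S / V
= 40.65 * 94.88 / 1436.15
= 2.6856 g/L/day

2.6856 g/L/day


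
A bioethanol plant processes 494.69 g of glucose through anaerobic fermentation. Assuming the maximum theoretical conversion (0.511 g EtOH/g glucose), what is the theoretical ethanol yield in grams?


Theoretical ethanol yield: m_EtOH = 0.511 * m_glucose
m_EtOH = 0.511 * 494.69 = 252.7866 g

252.7866 g


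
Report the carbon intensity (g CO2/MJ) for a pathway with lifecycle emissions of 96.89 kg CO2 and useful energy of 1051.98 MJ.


CI = CO2 * 1000 / E
= 96.89 * 1000 / 1051.98
= 92.1025 g CO2/MJ

92.1025 g CO2/MJ


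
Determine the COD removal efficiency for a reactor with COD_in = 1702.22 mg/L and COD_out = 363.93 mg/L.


eta = (COD_in - COD_out) / COD_in * 100
= (1702.22 - 363.93) / 1702.22 * 100
= 78.6203%

78.6203%


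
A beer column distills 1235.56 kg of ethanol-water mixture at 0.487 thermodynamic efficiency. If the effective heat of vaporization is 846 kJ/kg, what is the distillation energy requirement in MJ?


E = m * 846 / (eta * 1000)
= 1235.56 * 846 / (0.487 * 1000)
= 2146.3732 MJ

2146.3732 MJ


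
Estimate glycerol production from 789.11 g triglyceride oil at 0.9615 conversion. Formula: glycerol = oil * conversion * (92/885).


glycerol = oil * conv * (92/885)
= 789.11 * 0.9615 * 92 / 885
= 78.8736 g

78.8736 g


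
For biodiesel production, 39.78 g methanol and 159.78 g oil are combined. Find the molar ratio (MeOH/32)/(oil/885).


Molar ratio = n_MeOH / n_oil = (MeOH/32) / (oil/885) = (MeOH * 885) / (32 * oil)
= (39.78 * 885) / (32 * 159.78)
= 6.8855

6.8855


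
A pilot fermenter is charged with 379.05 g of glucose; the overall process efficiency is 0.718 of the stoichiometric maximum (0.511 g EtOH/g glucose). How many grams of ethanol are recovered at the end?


Actual ethanol: m = 0.511 * 379.05 * 0.718
m = 139.0727 g

139.0727 g


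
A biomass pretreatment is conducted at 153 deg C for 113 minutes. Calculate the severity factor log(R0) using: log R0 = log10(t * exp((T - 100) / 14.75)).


logR0 = log10(t * exp((T - 100) / 14.75))
= log10(113 * exp((153 - 100) / 14.75))
= 3.6136

3.6136


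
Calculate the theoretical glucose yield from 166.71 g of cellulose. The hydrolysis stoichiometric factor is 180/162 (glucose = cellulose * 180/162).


glucose = cellulose * 180/162
= 166.71 * 180/162
= 185.2333 g

185.2333 g


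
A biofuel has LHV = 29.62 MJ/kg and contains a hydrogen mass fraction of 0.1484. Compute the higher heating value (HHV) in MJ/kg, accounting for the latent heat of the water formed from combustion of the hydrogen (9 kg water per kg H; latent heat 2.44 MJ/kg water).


HHV = LHV + H_frac * 9 * 2.44
= 29.62 + 0.1484 * 9 * 2.44
= 32.8789 MJ/kg

32.8789 MJ/kg


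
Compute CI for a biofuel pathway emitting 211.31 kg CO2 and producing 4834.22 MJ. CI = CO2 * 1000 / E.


CI = CO2 * 1000 / E
= 211.31 * 1000 / 4834.22
= 43.7113 g CO2/MJ

43.7113 g CO2/MJ


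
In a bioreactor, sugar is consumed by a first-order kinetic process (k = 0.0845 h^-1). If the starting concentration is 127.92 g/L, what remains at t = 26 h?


S = S0 * exp(-k * t)
S = 127.92 * exp(-0.0845 * 26)
S = 14.2165 g/L

14.2165 g/L


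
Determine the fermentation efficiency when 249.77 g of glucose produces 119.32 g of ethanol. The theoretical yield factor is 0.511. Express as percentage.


Fermentation efficiency = (actual / (0.511 * glucose)) * 100
= (119.32 / (0.511 * 249.77)) * 100
= 93.4872%

93.4872%


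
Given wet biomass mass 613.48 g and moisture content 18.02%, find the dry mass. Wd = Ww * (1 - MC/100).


Wd = Ww * (1 - MC/100)
= 613.48 * (1 - 18.02/100)
= 502.9309 g

502.9309 g


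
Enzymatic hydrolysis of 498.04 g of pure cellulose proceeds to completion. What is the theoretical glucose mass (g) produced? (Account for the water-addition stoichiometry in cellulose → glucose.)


glucose = cellulose * 180/162
= 498.04 * 180/162
= 553.3778 g

553.3778 g


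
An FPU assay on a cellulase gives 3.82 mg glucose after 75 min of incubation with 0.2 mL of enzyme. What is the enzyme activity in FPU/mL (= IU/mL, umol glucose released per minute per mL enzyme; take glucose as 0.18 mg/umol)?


Activity = glucose_mg / (0.18 mg/umol * V_mL * t_min)
= 3.82 / (0.18 * 0.2 * 75)
= 1.4148 FPU/mL

1.4148 FPU/mL


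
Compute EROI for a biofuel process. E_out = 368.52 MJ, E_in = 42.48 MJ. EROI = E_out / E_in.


EROI = E_out / E_in
= 368.52 / 42.48
= 8.6751

8.6751


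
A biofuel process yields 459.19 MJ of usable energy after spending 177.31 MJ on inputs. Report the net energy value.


NEV = E_out - E_in
= 459.19 - 177.31
= 281.8800 MJ

281.8800 MJ


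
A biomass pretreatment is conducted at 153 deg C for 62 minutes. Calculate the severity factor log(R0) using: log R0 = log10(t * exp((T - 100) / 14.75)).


logR0 = log10(t * exp((T - 100) / 14.75))
= log10(62 * exp((153 - 100) / 14.75))
= 3.3529

3.3529


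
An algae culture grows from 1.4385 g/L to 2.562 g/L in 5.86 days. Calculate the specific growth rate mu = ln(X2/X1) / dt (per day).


mu = ln(X2/X1) / dt
= ln(2.562/1.4385) / 5.86
= 0.0985 per day

0.0985 per day


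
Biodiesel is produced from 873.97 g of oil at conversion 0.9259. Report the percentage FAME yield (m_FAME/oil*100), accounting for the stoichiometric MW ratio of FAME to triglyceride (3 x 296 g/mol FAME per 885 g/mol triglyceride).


m_FAME = oil * conv * (3 * 296 / 885) = oil * conv * (888/885)
= 873.97 * 0.9259 * 888 / 885
= 811.9519 g
Y = m_FAME / oil * 100 = conv * (888/885) * 100
= 0.9259 * 888 / 885 * 100
= 92.90%

92.90%


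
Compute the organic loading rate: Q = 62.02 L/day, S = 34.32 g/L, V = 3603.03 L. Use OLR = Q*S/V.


OLR = Q * S / V
= 62.02 * 34.32 / 3603.03
= 0.5908 g/L/day

0.5908 g/L/day


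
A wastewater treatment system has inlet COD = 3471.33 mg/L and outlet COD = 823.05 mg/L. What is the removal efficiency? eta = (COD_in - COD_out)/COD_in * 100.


eta = (COD_in - COD_out) / COD_in * 100
= (3471.33 - 823.05) / 3471.33 * 100
= 76.2901%

76.2901%


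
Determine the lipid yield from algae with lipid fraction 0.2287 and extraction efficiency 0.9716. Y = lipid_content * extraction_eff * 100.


Y = lipid_content * extraction_eff * 100
= 0.2287 * 0.9716 * 100
= 22.2205%

22.2205%


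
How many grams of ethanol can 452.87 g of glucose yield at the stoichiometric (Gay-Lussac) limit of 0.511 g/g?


Theoretical ethanol yield: m_EtOH = 0.511 * m_glucose
m_EtOH = 0.511 * 452.87 = 231.4166 g

231.4166 g


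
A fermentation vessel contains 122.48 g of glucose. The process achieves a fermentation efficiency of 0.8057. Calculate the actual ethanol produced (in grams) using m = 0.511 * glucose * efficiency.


Actual ethanol: m = 0.511 * 122.48 * 0.8057
m = 50.4266 g

50.4266 g


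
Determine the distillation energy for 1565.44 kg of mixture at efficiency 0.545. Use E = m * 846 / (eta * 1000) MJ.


E = m * 846 / (eta * 1000)
= 1565.44 * 846 / (0.545 * 1000)
= 2430.0225 MJ

2430.0225 MJ


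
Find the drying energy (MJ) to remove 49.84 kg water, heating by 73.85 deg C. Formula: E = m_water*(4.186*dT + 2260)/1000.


E = m_water * (4.186 * dT + 2260) / 1000
= 49.84 * (4.186 * 73.85 + 2260) / 1000
= 128.0457 MJ

128.0457 MJ


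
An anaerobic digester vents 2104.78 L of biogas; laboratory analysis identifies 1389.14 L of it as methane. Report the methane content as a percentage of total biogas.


CH4% = V_CH4 / V_total * 100
= 1389.14 / 2104.78 * 100
= 65.9993%

65.9993%


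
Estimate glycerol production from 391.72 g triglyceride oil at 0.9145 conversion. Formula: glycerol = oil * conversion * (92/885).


glycerol = oil * conv * (92/885)
= 391.72 * 0.9145 * 92 / 885
= 37.2395 g

37.2395 g


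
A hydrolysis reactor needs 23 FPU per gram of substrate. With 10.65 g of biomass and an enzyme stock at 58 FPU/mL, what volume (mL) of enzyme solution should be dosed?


V = dosage * m_sub / activity
V = 23 * 10.65 / 58
V = 4.2233 mL

4.2233 mL


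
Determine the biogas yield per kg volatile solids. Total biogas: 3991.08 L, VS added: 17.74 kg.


Y = V / VS
= 3991.08 / 17.74
= 224.9763 L/kg VS

224.9763 L/kg VS


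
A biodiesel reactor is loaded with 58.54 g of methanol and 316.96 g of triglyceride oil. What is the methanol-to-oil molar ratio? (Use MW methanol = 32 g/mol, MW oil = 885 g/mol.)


Molar ratio = n_MeOH / n_oil = (MeOH/32) / (oil/885) = (MeOH * 885) / (32 * oil)
= (58.54 * 885) / (32 * 316.96)
= 5.1079

5.1079


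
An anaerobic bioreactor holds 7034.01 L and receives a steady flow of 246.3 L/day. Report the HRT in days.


HRT = V / Q
= 7034.01 / 246.3
= 28.5587 days

28.5587 days


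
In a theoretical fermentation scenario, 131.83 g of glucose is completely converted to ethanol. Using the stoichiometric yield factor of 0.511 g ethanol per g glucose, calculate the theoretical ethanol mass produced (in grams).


Theoretical ethanol yield: m_EtOH = 0.511 * m_glucose
m_EtOH = 0.511 * 131.83 = 67.3651 g

67.3651 g


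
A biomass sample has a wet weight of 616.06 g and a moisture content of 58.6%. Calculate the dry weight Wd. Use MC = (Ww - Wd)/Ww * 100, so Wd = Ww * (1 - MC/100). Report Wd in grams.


Wd = Ww * (1 - MC/100)
= 616.06 * (1 - 58.6/100)
= 255.0488 g

255.0488 g


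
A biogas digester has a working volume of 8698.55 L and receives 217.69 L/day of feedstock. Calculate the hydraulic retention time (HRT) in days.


HRT = V / Q
= 8698.55 / 217.69
= 39.9584 days

39.9584 days


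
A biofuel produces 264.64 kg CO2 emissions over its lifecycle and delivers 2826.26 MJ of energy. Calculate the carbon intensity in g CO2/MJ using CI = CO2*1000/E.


CI = CO2 * 1000 / E
= 264.64 * 1000 / 2826.26
= 93.6361 g CO2/MJ

93.6361 g CO2/MJ


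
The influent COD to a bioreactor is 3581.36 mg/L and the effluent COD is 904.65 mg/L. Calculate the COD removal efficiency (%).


eta = (COD_in - COD_out) / COD_in * 100
= (3581.36 - 904.65) / 3581.36 * 100
= 74.7400%

74.7400%


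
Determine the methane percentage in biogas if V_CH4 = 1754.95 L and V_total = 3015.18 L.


CH4% = V_CH4 / V_total * 100
= 1754.95 / 3015.18 * 100
= 58.2038%

58.2038%


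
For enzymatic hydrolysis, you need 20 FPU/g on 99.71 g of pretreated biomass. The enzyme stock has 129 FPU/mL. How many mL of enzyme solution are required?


V = dosage * m_sub / activity
V = 20 * 99.71 / 129
V = 15.4589 mL

15.4589 mL


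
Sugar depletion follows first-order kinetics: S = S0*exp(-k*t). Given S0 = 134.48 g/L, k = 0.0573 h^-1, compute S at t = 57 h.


S = S0 * exp(-k * t)
S = 134.48 * exp(-0.0573 * 57)
S = 5.1311 g/L

5.1311 g/L
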